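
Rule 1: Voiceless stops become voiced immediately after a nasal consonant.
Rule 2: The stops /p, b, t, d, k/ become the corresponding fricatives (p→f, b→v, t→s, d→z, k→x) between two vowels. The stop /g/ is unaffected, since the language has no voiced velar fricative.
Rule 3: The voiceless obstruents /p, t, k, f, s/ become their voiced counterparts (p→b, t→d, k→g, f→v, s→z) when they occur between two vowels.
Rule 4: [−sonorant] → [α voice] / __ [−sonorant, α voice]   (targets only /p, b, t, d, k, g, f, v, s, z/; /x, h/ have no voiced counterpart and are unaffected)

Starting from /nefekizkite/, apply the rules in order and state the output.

Rule 1 (post-nasal voicing): no segment meets the environment; /nefekizkite/ is unchanged.
Rule 2 (intervocalic spirantization): /k/ is a stop between vowels /e/ and /i/, so it spirantizes to the fricative [x]. /t/ is a stop between vowels /i/ and /e/, so it spirantizes to the fricative [s]. /nefekizkite/ → nefexizkise.
Rule 3 (intervocalic voicing): /f/ is a voiceless obstruent between vowels /e/ and /e/, so it voices to [v]. /s/ is a voiceless obstruent between vowels /i/ and /e/, so it voices to [z]. /nefexizkise/ → nevexizkize.
Rule 4 (regressive voicing assimilation): /z/ precedes the voiceless obstruent /k/, so it devoices to [s] by assimilation. /nevexizkize/ → nevexiskize.

nevexiskize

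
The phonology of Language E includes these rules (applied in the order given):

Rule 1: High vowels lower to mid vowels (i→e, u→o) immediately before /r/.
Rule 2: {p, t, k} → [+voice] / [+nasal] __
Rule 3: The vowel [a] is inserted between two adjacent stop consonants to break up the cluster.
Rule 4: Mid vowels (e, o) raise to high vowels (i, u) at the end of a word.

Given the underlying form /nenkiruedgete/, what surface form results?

Rule 1 (pre-rhotic lowering): /i/ is a high vowel immediately before /r/, so it lowers to [e]. /nenkiruedgete/ → nenkeruedgete.
Rule 2 (post-nasal voicing): /k/ is a voiceless stop immediately after the nasal /n/, so it voices to [g]. /nenkeruedgete/ → nengeruedgete.
Rule 3 (stop-cluster a-epenthesis): /d/ and /g/ form a stop–stop cluster, so [a] is inserted between them. /nengeruedgete/ → nengeruedagete.
Rule 4 (final vowel raising): /e/ is a mid vowel in word-final position, so it raises to [i]. /nengeruedagete/ → nengeruedageti.

nengeruedageti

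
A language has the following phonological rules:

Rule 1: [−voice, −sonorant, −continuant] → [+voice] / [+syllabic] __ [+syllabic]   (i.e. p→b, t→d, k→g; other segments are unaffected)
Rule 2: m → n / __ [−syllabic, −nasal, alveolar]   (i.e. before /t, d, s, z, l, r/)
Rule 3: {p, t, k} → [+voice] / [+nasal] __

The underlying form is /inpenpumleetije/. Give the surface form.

inbenbunleedije

Rule 1 (intervocalic voicing): /t/ is a voiceless stop between vowels /e/ and /i/, so it voices to [d]. /inpenpumleetije/ → inpenpumleedije.
Rule 2 (nasal place assimilation): /m/ precedes the alveolar consonant /l/, so it assimilates in place to [n]. /inpenpumleedije/ → inpenpunleedije.
Rule 3 (post-nasal voicing): /p/ is a voiceless stop immediately after the nasal /n/, so it voices to [b]. /p/ is a voiceless stop immediately after the nasal /n/, so it voices to [b]. /inpenpunleedije/ → inbenbunleedije.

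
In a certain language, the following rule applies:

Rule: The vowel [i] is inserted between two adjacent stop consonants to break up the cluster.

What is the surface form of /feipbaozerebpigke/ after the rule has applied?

feipibaozerebipigike

/p/ and /b/ form a stop–stop cluster, so [i] is inserted between them.
/b/ and /p/ form a stop–stop cluster, so [i] is inserted between them.
/g/ and /k/ form a stop–stop cluster, so [i] is inserted between them.
Surface form: [feipibaozerebipigike].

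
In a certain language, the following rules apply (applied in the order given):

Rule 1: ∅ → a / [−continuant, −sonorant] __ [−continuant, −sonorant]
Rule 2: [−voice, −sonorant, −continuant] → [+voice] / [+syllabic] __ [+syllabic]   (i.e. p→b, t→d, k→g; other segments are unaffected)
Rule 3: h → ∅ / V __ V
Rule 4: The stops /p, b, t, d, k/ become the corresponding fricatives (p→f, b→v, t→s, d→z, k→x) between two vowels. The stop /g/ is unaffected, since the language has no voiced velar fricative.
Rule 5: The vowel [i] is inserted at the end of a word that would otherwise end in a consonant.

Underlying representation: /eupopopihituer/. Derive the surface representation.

euvovoviizueri

Rule 1 (stop-cluster a-epenthesis): no segment meets the environment; /eupopopihituer/ is unchanged.
Rule 2 (intervocalic voicing): /p/ is a voiceless stop between vowels /u/ and /o/, so it voices to [b]. /p/ is a voiceless stop between vowels /o/ and /o/, so it voices to [b]. /p/ is a voiceless stop between vowels /o/ and /i/, so it voices to [b]. /t/ is a voiceless stop between vowels /i/ and /u/, so it voices to [d]. /eupopopihituer/ → eubobobihiduer.
Rule 3 (intervocalic h-deletion): /h/ occurs between vowels /i/ and /i/, so it deletes. /eubobobihiduer/ → eubobobiiduer.
Rule 4 (intervocalic spirantization): /b/ is a stop between vowels /u/ and /o/, so it spirantizes to the fricative [v]. /b/ is a stop between vowels /o/ and /o/, so it spirantizes to the fricative [v]. /b/ is a stop between vowels /o/ and /i/, so it spirantizes to the fricative [v]. /d/ is a stop between vowels /i/ and /u/, so it spirantizes to the fricative [z]. /eubobobiiduer/ → euvovoviizuer.
Rule 5 (final i-epenthesis): the form ends in the consonant /r/, so [i] is inserted word-finally. /euvovoviizuer/ → euvovoviizueri.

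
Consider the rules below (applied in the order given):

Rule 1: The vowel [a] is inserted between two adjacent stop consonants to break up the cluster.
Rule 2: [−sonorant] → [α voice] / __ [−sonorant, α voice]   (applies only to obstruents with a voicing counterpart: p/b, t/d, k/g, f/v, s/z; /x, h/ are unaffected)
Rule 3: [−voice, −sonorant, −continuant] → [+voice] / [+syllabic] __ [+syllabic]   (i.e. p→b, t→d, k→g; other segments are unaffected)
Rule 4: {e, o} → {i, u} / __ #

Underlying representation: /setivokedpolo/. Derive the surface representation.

sedivogedabolu

Rule 1 (stop-cluster a-epenthesis): /d/ and /p/ form a stop–stop cluster, so [a] is inserted between them. /setivokedpolo/ → setivokedapolo.
Rule 2 (regressive voicing assimilation): no segment meets the environment; /setivokedapolo/ is unchanged.
Rule 3 (intervocalic voicing): /t/ is a voiceless stop between vowels /e/ and /i/, so it voices to [d]. /k/ is a voiceless stop between vowels /o/ and /e/, so it voices to [g]. /p/ is a voiceless stop between vowels /a/ and /o/, so it voices to [b]. /setivokedapolo/ → sedivogedabolo.
Rule 4 (final vowel raising): /o/ is a mid vowel in word-final position, so it raises to [u]. /sedivogedabolo/ → sedivogedabolu.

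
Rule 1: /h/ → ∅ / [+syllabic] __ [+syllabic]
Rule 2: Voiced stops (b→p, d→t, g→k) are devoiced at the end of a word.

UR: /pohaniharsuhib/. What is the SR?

Rule 1 (intervocalic h-deletion): /h/ occurs between vowels /o/ and /a/, so it deletes. /h/ occurs between vowels /i/ and /a/, so it deletes. /h/ occurs between vowels /u/ and /i/, so it deletes. /pohaniharsuhib/ → poaniarsuib.
Rule 2 (final devoicing): /b/ is a voiced stop in word-final position, so it devoices to [p]. /poaniarsuib/ → poaniarsuip.

poaniarsuip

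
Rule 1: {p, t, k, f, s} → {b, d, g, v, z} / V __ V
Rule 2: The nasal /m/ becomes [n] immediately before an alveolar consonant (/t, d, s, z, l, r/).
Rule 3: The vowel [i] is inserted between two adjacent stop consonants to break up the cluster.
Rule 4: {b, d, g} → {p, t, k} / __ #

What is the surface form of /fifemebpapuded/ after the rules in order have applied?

Rule 1 (intervocalic voicing): /f/ is a voiceless obstruent between vowels /i/ and /e/, so it voices to [v]. /p/ is a voiceless obstruent between vowels /a/ and /u/, so it voices to [b]. /fifemebpapuded/ → fivemebpabuded.
Rule 2 (nasal place assimilation): no segment meets the environment; /fivemebpabuded/ is unchanged.
Rule 3 (stop-cluster i-epenthesis): /b/ and /p/ form a stop–stop cluster, so [i] is inserted between them. /fivemebpabuded/ → fivemebipabuded.
Rule 4 (final devoicing): /d/ is a voiced stop in word-final position, so it devoices to [t]. /fivemebipabuded/ → fivemebipabudet.

fivemebipabudet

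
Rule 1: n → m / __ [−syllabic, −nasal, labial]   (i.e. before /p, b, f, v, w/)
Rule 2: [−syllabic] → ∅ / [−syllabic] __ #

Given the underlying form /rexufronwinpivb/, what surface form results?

rexufromwimpiv

Rule 1 (nasal place assimilation): /n/ precedes the labial consonant /w/, so it assimilates in place to [m]. /n/ precedes the labial consonant /p/, so it assimilates in place to [m]. /rexufronwinpivb/ → rexufromwimpivb.
Rule 2 (final cluster simplification): /b/ is the second consonant of a word-final cluster /vb/, so it deletes. /rexufromwimpivb/ → rexufromwimpiv.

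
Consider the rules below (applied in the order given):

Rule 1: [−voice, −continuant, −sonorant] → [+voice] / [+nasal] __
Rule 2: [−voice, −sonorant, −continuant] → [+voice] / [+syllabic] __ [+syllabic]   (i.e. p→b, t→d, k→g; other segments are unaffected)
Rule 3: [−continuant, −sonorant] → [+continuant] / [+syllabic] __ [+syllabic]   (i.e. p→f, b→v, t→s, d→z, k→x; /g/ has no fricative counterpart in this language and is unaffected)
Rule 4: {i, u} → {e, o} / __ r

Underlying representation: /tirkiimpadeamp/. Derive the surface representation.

terkiimbazeamb

Rule 1 (post-nasal voicing): /p/ is a voiceless stop immediately after the nasal /m/, so it voices to [b]. /p/ is a voiceless stop immediately after the nasal /m/, so it voices to [b]. /tirkiimpadeamp/ → tirkiimbadeamb.
Rule 2 (intervocalic voicing): no segment meets the environment; /tirkiimbadeamb/ is unchanged.
Rule 3 (intervocalic spirantization): /d/ is a stop between vowels /a/ and /e/, so it spirantizes to the fricative [z]. /tirkiimbadeamb/ → tirkiimbazeamb.
Rule 4 (pre-rhotic lowering): /i/ is a high vowel immediately before /r/, so it lowers to [e]. /tirkiimbazeamb/ → terkiimbazeamb.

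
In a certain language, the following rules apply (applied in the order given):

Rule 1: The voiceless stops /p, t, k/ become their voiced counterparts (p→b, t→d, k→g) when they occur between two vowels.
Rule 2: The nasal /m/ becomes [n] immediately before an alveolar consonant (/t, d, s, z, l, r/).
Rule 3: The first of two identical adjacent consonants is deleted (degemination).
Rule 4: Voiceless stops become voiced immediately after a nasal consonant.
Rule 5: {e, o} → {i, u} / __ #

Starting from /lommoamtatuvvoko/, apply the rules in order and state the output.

Rule 1 (intervocalic voicing): /t/ is a voiceless stop between vowels /a/ and /u/, so it voices to [d]. /k/ is a voiceless stop between vowels /o/ and /o/, so it voices to [g]. /lommoamtatuvvoko/ → lommoamtaduvvogo.
Rule 2 (nasal place assimilation): /m/ precedes the alveolar consonant /t/, so it assimilates in place to [n]. /lommoamtaduvvogo/ → lommoantaduvvogo.
Rule 3 (degemination): /mm/ is a geminate; the first /m/ deletes. /vv/ is a geminate; the first /v/ deletes. /lommoantaduvvogo/ → lomoantaduvogo.
Rule 4 (post-nasal voicing): /t/ is a voiceless stop immediately after the nasal /n/, so it voices to [d]. /lomoantaduvogo/ → lomoandaduvogo.
Rule 5 (final vowel raising): /o/ is a mid vowel in word-final position, so it raises to [u]. /lomoandaduvogo/ → lomoandaduvogu.

lomoandaduvogu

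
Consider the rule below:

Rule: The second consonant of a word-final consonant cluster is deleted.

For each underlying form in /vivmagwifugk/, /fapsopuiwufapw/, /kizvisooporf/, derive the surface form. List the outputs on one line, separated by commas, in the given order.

vivmagwifug, fapsopuiwufap, kizvisoopor

/vivmagwifugk/: /k/ is the second consonant of a word-final cluster /gk/, so it deletes. → [vivmagwifug].
/fapsopuiwufapw/: /w/ is the second consonant of a word-final cluster /pw/, so it deletes. → [fapsopuiwufap].
/kizvisooporf/: /f/ is the second consonant of a word-final cluster /rf/, so it deletes. → [kizvisoopor].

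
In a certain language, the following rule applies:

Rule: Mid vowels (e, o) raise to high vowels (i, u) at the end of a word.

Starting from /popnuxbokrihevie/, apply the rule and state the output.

Scanning /popnuxbokrihevie/: /o/ at position 2 is not in the conditioning environment; /o/ at position 8 is not in the conditioning environment; /e/ at position 13 is not in the conditioning environment; /e/ is a mid vowel in word-final position, so it raises to [i].
Result: [popnuxbokrihevii].

popnuxbokrihevii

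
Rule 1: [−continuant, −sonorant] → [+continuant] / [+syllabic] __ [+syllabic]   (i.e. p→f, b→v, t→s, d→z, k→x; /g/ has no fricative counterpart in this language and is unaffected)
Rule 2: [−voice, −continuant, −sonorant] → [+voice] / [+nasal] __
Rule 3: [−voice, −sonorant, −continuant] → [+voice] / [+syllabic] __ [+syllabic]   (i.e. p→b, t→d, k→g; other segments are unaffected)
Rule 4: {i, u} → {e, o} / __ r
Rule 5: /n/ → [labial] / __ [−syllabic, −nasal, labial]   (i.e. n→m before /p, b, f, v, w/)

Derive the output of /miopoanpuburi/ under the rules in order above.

miofoambuvori

Rule 1 (intervocalic spirantization): /p/ is a stop between vowels /o/ and /o/, so it spirantizes to the fricative [f]. /b/ is a stop between vowels /u/ and /u/, so it spirantizes to the fricative [v]. /miopoanpuburi/ → miofoanpuvuri.
Rule 2 (post-nasal voicing): /p/ is a voiceless stop immediately after the nasal /n/, so it voices to [b]. /miofoanpuvuri/ → miofoanbuvuri.
Rule 3 (intervocalic voicing): no segment meets the environment; /miofoanbuvuri/ is unchanged.
Rule 4 (pre-rhotic lowering): /u/ is a high vowel immediately before /r/, so it lowers to [o]. /miofoanbuvuri/ → miofoanbuvori.
Rule 5 (nasal place assimilation): /n/ precedes the labial consonant /b/, so it assimilates in place to [m]. /miofoanbuvori/ → miofoambuvori.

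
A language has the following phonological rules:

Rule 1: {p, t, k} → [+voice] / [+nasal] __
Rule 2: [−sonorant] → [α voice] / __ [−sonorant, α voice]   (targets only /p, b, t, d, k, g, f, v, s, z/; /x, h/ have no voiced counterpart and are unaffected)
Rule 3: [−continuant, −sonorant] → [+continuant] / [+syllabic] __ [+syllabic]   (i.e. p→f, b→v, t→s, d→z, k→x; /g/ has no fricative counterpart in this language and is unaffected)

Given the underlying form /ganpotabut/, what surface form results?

ganbosavut

Rule 1 (post-nasal voicing): /p/ is a voiceless stop immediately after the nasal /n/, so it voices to [b]. /ganpotabut/ → ganbotabut.
Rule 2 (regressive voicing assimilation): no segment meets the environment; /ganbotabut/ is unchanged.
Rule 3 (intervocalic spirantization): /t/ is a stop between vowels /o/ and /a/, so it spirantizes to the fricative [s]. /b/ is a stop between vowels /a/ and /u/, so it spirantizes to the fricative [v]. /ganbotabut/ → ganbosavut.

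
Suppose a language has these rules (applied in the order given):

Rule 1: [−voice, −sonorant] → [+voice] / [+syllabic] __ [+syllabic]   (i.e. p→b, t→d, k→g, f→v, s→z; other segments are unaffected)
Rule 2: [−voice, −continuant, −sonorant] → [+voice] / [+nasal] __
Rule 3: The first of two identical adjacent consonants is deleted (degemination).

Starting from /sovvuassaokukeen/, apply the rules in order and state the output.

Rule 1 (intervocalic voicing): /k/ is a voiceless obstruent between vowels /o/ and /u/, so it voices to [g]. /k/ is a voiceless obstruent between vowels /u/ and /e/, so it voices to [g]. /sovvuassaokukeen/ → sovvuassaogugeen.
Rule 2 (post-nasal voicing): no segment meets the environment; /sovvuassaogugeen/ is unchanged.
Rule 3 (degemination): /vv/ is a geminate; the first /v/ deletes. /ss/ is a geminate; the first /s/ deletes. /sovvuassaogugeen/ → sovuasaogugeen.

sovuasaogugeen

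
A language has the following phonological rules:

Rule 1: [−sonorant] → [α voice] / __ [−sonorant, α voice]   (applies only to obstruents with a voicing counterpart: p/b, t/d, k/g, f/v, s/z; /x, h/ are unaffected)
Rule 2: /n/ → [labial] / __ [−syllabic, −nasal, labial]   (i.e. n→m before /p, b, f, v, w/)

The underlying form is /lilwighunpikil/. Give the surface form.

Rule 1 (regressive voicing assimilation): /g/ precedes the voiceless obstruent /h/, so it devoices to [k] by assimilation. /lilwighunpikil/ → lilwikhunpikil.
Rule 2 (nasal place assimilation): /n/ precedes the labial consonant /p/, so it assimilates in place to [m]. /lilwikhunpikil/ → lilwikhumpikil.

lilwikhumpikil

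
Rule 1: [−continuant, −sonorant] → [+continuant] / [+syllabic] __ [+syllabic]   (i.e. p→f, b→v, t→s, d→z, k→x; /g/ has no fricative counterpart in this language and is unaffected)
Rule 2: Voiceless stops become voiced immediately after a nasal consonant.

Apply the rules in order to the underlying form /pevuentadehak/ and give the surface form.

pevuendazehak

Rule 1 (intervocalic spirantization): /d/ is a stop between vowels /a/ and /e/, so it spirantizes to the fricative [z]. /pevuentadehak/ → pevuentazehak.
Rule 2 (post-nasal voicing): /t/ is a voiceless stop immediately after the nasal /n/, so it voices to [d]. /pevuentazehak/ → pevuendazehak.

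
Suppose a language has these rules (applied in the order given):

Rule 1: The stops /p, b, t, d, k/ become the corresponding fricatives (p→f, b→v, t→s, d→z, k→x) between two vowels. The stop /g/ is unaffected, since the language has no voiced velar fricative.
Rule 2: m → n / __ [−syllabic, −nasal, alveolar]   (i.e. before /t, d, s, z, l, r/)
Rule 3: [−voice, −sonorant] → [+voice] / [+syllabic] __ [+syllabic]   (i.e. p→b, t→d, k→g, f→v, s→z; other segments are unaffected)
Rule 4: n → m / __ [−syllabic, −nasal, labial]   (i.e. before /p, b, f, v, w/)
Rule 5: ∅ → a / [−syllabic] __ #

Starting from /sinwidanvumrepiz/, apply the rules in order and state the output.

Rule 1 (intervocalic spirantization): /d/ is a stop between vowels /i/ and /a/, so it spirantizes to the fricative [z]. /p/ is a stop between vowels /e/ and /i/, so it spirantizes to the fricative [f]. /sinwidanvumrepiz/ → sinwizanvumrefiz.
Rule 2 (nasal place assimilation): /m/ precedes the alveolar consonant /r/, so it assimilates in place to [n]. /sinwizanvumrefiz/ → sinwizanvunrefiz.
Rule 3 (intervocalic voicing): /f/ is a voiceless obstruent between vowels /e/ and /i/, so it voices to [v]. /sinwizanvunrefiz/ → sinwizanvunreviz.
Rule 4 (nasal place assimilation): /n/ precedes the labial consonant /w/, so it assimilates in place to [m]. /n/ precedes the labial consonant /v/, so it assimilates in place to [m]. /sinwizanvunreviz/ → simwizamvunreviz.
Rule 5 (final a-epenthesis): the form ends in the consonant /z/, so [a] is inserted word-finally. /simwizamvunreviz/ → simwizamvunreviza.

simwizamvunreviza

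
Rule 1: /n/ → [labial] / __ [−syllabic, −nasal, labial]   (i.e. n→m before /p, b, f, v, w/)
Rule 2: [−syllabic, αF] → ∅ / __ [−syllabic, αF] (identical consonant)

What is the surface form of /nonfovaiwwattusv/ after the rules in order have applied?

Rule 1 (nasal place assimilation): /n/ precedes the labial consonant /f/, so it assimilates in place to [m]. /nonfovaiwwattusv/ → nomfovaiwwattusv.
Rule 2 (degemination): /ww/ is a geminate; the first /w/ deletes. /tt/ is a geminate; the first /t/ deletes. /nomfovaiwwattusv/ → nomfovaiwatusv.

nomfovaiwatusv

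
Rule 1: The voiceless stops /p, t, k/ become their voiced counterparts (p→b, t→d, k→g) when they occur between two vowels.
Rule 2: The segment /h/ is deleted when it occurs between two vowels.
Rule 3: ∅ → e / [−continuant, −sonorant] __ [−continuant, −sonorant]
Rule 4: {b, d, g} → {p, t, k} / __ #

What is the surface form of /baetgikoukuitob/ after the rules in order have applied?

baetegigouguidop

Rule 1 (intervocalic voicing): /k/ is a voiceless stop between vowels /i/ and /o/, so it voices to [g]. /k/ is a voiceless stop between vowels /u/ and /u/, so it voices to [g]. /t/ is a voiceless stop between vowels /i/ and /o/, so it voices to [d]. /baetgikoukuitob/ → baetgigouguidob.
Rule 2 (intervocalic h-deletion): no segment meets the environment; /baetgigouguidob/ is unchanged.
Rule 3 (stop-cluster e-epenthesis): /t/ and /g/ form a stop–stop cluster, so [e] is inserted between them. /baetgigouguidob/ → baetegigouguidob.
Rule 4 (final devoicing): /b/ is a voiced stop in word-final position, so it devoices to [p]. /baetegigouguidob/ → baetegigouguidop.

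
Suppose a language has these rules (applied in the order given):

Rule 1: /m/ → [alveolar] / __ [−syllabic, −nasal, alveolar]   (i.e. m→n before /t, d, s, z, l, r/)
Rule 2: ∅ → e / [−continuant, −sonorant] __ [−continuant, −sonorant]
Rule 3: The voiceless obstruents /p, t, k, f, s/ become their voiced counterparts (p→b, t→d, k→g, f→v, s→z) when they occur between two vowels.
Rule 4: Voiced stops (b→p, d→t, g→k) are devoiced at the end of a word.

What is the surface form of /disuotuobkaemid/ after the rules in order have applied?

dizuoduobegaemit

Rule 1 (nasal place assimilation): no segment meets the environment; /disuotuobkaemid/ is unchanged.
Rule 2 (stop-cluster e-epenthesis): /b/ and /k/ form a stop–stop cluster, so [e] is inserted between them. /disuotuobkaemid/ → disuotuobekaemid.
Rule 3 (intervocalic voicing): /s/ is a voiceless obstruent between vowels /i/ and /u/, so it voices to [z]. /t/ is a voiceless obstruent between vowels /o/ and /u/, so it voices to [d]. /k/ is a voiceless obstruent between vowels /e/ and /a/, so it voices to [g]. /disuotuobekaemid/ → dizuoduobegaemid.
Rule 4 (final devoicing): /d/ is a voiced stop in word-final position, so it devoices to [t]. /dizuoduobegaemid/ → dizuoduobegaemit.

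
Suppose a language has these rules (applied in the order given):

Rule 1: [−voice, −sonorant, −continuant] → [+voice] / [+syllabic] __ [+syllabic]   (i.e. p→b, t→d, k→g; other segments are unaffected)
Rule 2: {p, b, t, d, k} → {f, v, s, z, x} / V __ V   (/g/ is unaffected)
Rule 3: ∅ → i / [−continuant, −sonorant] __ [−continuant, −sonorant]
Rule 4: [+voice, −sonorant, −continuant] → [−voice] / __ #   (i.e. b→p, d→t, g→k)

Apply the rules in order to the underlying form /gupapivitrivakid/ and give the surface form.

guvavivitrivagit

Rule 1 (intervocalic voicing): /p/ is a voiceless stop between vowels /u/ and /a/, so it voices to [b]. /p/ is a voiceless stop between vowels /a/ and /i/, so it voices to [b]. /k/ is a voiceless stop between vowels /a/ and /i/, so it voices to [g]. /gupapivitrivakid/ → gubabivitrivagid.
Rule 2 (intervocalic spirantization): /b/ is a stop between vowels /u/ and /a/, so it spirantizes to the fricative [v]. /b/ is a stop between vowels /a/ and /i/, so it spirantizes to the fricative [v]. /gubabivitrivagid/ → guvavivitrivagid.
Rule 3 (stop-cluster i-epenthesis): no segment meets the environment; /guvavivitrivagid/ is unchanged.
Rule 4 (final devoicing): /d/ is a voiced stop in word-final position, so it devoices to [t]. /guvavivitrivagid/ → guvavivitrivagit.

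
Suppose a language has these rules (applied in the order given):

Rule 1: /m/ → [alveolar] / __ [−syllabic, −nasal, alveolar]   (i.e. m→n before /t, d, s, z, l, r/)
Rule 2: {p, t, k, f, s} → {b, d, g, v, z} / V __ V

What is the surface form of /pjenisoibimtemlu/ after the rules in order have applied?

Rule 1 (nasal place assimilation): /m/ precedes the alveolar consonant /t/, so it assimilates in place to [n]. /m/ precedes the alveolar consonant /l/, so it assimilates in place to [n]. /pjenisoibimtemlu/ → pjenisoibintenlu.
Rule 2 (intervocalic voicing): /s/ is a voiceless obstruent between vowels /i/ and /o/, so it voices to [z]. /pjenisoibintenlu/ → pjenizoibintenlu.

pjenizoibintenlu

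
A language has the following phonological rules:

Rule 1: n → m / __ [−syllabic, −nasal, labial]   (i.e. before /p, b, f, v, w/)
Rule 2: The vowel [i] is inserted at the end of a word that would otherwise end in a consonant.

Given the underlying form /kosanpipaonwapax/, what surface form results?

Rule 1 (nasal place assimilation): /n/ precedes the labial consonant /p/, so it assimilates in place to [m]. /n/ precedes the labial consonant /w/, so it assimilates in place to [m]. /kosanpipaonwapax/ → kosampipaomwapax.
Rule 2 (final i-epenthesis): the form ends in the consonant /x/, so [i] is inserted word-finally. /kosampipaomwapax/ → kosampipaomwapaxi.

kosampipaomwapaxi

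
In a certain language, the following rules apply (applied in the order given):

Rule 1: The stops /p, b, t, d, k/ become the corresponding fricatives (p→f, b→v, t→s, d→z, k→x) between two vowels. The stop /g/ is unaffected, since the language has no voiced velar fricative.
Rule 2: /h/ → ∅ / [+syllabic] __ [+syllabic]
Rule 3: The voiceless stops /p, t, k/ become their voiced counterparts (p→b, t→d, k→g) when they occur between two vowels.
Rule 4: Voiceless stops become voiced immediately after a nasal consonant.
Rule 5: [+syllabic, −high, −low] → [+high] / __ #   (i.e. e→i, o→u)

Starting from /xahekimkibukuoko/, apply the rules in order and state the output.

Rule 1 (intervocalic spirantization): /k/ is a stop between vowels /e/ and /i/, so it spirantizes to the fricative [x]. /b/ is a stop between vowels /i/ and /u/, so it spirantizes to the fricative [v]. /k/ is a stop between vowels /u/ and /u/, so it spirantizes to the fricative [x]. /k/ is a stop between vowels /o/ and /o/, so it spirantizes to the fricative [x]. /xahekimkibukuoko/ → xaheximkivuxuoxo.
Rule 2 (intervocalic h-deletion): /h/ occurs between vowels /a/ and /e/, so it deletes. /xaheximkivuxuoxo/ → xaeximkivuxuoxo.
Rule 3 (intervocalic voicing): no segment meets the environment; /xaeximkivuxuoxo/ is unchanged.
Rule 4 (post-nasal voicing): /k/ is a voiceless stop immediately after the nasal /m/, so it voices to [g]. /xaeximkivuxuoxo/ → xaeximgivuxuoxo.
Rule 5 (final vowel raising): /o/ is a mid vowel in word-final position, so it raises to [u]. /xaeximgivuxuoxo/ → xaeximgivuxuoxu.

xaeximgivuxuoxu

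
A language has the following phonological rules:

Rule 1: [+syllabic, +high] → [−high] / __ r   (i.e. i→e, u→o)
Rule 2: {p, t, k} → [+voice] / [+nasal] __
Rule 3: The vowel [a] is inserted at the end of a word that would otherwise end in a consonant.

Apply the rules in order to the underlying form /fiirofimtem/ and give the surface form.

fierofimdema

Rule 1 (pre-rhotic lowering): /i/ is a high vowel immediately before /r/, so it lowers to [e]. /fiirofimtem/ → fierofimtem.
Rule 2 (post-nasal voicing): /t/ is a voiceless stop immediately after the nasal /m/, so it voices to [d]. /fierofimtem/ → fierofimdem.
Rule 3 (final a-epenthesis): the form ends in the consonant /m/, so [a] is inserted word-finally. /fierofimdem/ → fierofimdema.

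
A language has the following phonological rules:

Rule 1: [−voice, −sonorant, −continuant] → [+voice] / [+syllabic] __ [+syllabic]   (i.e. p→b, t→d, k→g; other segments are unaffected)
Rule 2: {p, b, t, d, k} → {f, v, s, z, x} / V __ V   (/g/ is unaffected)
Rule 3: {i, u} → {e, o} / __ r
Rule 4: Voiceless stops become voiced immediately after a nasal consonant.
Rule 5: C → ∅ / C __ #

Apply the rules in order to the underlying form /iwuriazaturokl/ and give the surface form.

iworiazazorok

Rule 1 (intervocalic voicing): /t/ is a voiceless stop between vowels /a/ and /u/, so it voices to [d]. /iwuriazaturokl/ → iwuriazadurokl.
Rule 2 (intervocalic spirantization): /d/ is a stop between vowels /a/ and /u/, so it spirantizes to the fricative [z]. /iwuriazadurokl/ → iwuriazazurokl.
Rule 3 (pre-rhotic lowering): /u/ is a high vowel immediately before /r/, so it lowers to [o]. /u/ is a high vowel immediately before /r/, so it lowers to [o]. /iwuriazazurokl/ → iworiazazorokl.
Rule 4 (post-nasal voicing): no segment meets the environment; /iworiazazorokl/ is unchanged.
Rule 5 (final cluster simplification): /l/ is the second consonant of a word-final cluster /kl/, so it deletes. /iworiazazorokl/ → iworiazazorok.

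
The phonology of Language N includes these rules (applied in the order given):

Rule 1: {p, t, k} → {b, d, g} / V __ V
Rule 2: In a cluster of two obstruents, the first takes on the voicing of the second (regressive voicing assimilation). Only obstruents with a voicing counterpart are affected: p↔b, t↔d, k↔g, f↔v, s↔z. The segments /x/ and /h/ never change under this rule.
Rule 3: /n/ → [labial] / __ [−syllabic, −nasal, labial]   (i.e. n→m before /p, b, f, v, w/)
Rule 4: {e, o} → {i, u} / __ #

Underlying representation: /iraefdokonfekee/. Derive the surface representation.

iraevdogomfegei

Rule 1 (intervocalic voicing): /k/ is a voiceless stop between vowels /o/ and /o/, so it voices to [g]. /k/ is a voiceless stop between vowels /e/ and /e/, so it voices to [g]. /iraefdokonfekee/ → iraefdogonfegee.
Rule 2 (regressive voicing assimilation): /f/ precedes the voiced obstruent /d/, so it voices to [v] by assimilation. /iraefdogonfegee/ → iraevdogonfegee.
Rule 3 (nasal place assimilation): /n/ precedes the labial consonant /f/, so it assimilates in place to [m]. /iraevdogonfegee/ → iraevdogomfegee.
Rule 4 (final vowel raising): /e/ is a mid vowel in word-final position, so it raises to [i]. /iraevdogomfegee/ → iraevdogomfegei.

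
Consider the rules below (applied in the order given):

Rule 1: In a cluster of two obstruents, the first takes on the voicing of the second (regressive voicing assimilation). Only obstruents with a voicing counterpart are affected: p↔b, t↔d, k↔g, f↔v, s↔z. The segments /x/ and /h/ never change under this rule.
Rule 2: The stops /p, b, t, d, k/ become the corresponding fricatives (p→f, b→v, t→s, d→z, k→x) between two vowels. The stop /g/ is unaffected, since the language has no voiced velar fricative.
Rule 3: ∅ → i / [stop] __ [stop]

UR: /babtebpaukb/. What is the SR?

bapitepipaugib

Rule 1 (regressive voicing assimilation): /b/ precedes the voiceless obstruent /t/, so it devoices to [p] by assimilation. /b/ precedes the voiceless obstruent /p/, so it devoices to [p] by assimilation. /k/ precedes the voiced obstruent /b/, so it voices to [g] by assimilation. /babtebpaukb/ → bapteppaugb.
Rule 2 (intervocalic spirantization): no segment meets the environment; /bapteppaugb/ is unchanged.
Rule 3 (stop-cluster i-epenthesis): /p/ and /t/ form a stop–stop cluster, so [i] is inserted between them. /p/ and /p/ form a stop–stop cluster, so [i] is inserted between them. /g/ and /b/ form a stop–stop cluster, so [i] is inserted between them. /bapteppaugb/ → bapitepipaugib.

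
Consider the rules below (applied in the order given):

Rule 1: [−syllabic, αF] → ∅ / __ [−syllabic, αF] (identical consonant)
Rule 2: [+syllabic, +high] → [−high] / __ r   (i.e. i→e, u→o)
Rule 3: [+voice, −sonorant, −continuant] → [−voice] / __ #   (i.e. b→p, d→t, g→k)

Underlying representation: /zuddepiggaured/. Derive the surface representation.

zudepigaoret

Rule 1 (degemination): /dd/ is a geminate; the first /d/ deletes. /gg/ is a geminate; the first /g/ deletes. /zuddepiggaured/ → zudepigaured.
Rule 2 (pre-rhotic lowering): /u/ is a high vowel immediately before /r/, so it lowers to [o]. /zudepigaured/ → zudepigaored.
Rule 3 (final devoicing): /d/ is a voiced stop in word-final position, so it devoices to [t]. /zudepigaored/ → zudepigaoret.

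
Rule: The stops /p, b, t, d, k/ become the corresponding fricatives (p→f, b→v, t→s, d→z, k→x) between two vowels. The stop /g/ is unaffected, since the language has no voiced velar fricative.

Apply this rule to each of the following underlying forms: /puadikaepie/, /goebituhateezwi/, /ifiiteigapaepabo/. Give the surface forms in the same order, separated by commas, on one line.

puazixaefie, goevisuhaseezwi, ifiiseigafaefavo

/puadikaepie/: /d/ is a stop between vowels /a/ and /i/, so it spirantizes to the fricative [z]. /k/ is a stop between vowels /i/ and /a/, so it spirantizes to the fricative [x]. /p/ is a stop between vowels /e/ and /i/, so it spirantizes to the fricative [f]. → [puazixaefie].
/goebituhateezwi/: /b/ is a stop between vowels /e/ and /i/, so it spirantizes to the fricative [v]. /t/ is a stop between vowels /i/ and /u/, so it spirantizes to the fricative [s]. /t/ is a stop between vowels /a/ and /e/, so it spirantizes to the fricative [s]. → [goevisuhaseezwi].
/ifiiteigapaepabo/: /t/ is a stop between vowels /i/ and /e/, so it spirantizes to the fricative [s]. /p/ is a stop between vowels /a/ and /a/, so it spirantizes to the fricative [f]. /p/ is a stop between vowels /e/ and /a/, so it spirantizes to the fricative [f]. /b/ is a stop between vowels /a/ and /o/, so it spirantizes to the fricative [v]. → [ifiiseigafaefavo].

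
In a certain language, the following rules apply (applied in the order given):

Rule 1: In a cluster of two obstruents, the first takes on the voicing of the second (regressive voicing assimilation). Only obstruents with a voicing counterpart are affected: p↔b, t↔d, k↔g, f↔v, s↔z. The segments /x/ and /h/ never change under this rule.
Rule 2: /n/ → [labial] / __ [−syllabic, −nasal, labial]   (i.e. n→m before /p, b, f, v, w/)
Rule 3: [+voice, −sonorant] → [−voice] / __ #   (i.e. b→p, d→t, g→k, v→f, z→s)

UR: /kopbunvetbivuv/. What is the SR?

kobbumvedbivuf

Rule 1 (regressive voicing assimilation): /p/ precedes the voiced obstruent /b/, so it voices to [b] by assimilation. /t/ precedes the voiced obstruent /b/, so it voices to [d] by assimilation. /kopbunvetbivuv/ → kobbunvedbivuv.
Rule 2 (nasal place assimilation): /n/ precedes the labial consonant /v/, so it assimilates in place to [m]. /kobbunvedbivuv/ → kobbumvedbivuv.
Rule 3 (final devoicing): /v/ is a voiced obstruent in word-final position, so it devoices to [f]. /kobbumvedbivuv/ → kobbumvedbivuf.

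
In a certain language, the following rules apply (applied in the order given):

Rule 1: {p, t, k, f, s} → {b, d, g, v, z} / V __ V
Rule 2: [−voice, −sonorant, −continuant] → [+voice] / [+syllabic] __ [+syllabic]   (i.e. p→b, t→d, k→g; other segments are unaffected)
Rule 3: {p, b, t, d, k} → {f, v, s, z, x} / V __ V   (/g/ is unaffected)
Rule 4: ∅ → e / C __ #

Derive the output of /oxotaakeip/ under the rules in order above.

Rule 1 (intervocalic voicing): /t/ is a voiceless obstruent between vowels /o/ and /a/, so it voices to [d]. /k/ is a voiceless obstruent between vowels /a/ and /e/, so it voices to [g]. /oxotaakeip/ → oxodaageip.
Rule 2 (intervocalic voicing): no segment meets the environment; /oxodaageip/ is unchanged.
Rule 3 (intervocalic spirantization): /d/ is a stop between vowels /o/ and /a/, so it spirantizes to the fricative [z]. /oxodaageip/ → oxozaageip.
Rule 4 (final e-epenthesis): the form ends in the consonant /p/, so [e] is inserted word-finally. /oxozaageip/ → oxozaageipe.

oxozaageipe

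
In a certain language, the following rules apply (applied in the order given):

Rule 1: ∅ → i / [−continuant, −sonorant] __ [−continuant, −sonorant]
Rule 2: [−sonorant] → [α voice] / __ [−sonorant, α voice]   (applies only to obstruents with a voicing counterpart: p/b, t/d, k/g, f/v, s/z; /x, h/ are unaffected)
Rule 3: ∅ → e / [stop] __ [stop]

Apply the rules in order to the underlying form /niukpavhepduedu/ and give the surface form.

Rule 1 (stop-cluster i-epenthesis): /k/ and /p/ form a stop–stop cluster, so [i] is inserted between them. /p/ and /d/ form a stop–stop cluster, so [i] is inserted between them. /niukpavhepduedu/ → niukipavhepiduedu.
Rule 2 (regressive voicing assimilation): /v/ precedes the voiceless obstruent /h/, so it devoices to [f] by assimilation. /niukipavhepiduedu/ → niukipafhepiduedu.
Rule 3 (stop-cluster e-epenthesis): no segment meets the environment; /niukipafhepiduedu/ is unchanged.

niukipafhepiduedu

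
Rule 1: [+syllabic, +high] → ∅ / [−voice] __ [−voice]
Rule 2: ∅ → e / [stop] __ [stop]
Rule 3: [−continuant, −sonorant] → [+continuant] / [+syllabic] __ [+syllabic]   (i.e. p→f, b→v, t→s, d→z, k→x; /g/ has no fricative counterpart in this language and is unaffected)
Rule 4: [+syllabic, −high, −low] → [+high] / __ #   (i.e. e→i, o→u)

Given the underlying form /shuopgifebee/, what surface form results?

Rule 1 (high vowel syncope): no segment meets the environment; /shuopgifebee/ is unchanged.
Rule 2 (stop-cluster e-epenthesis): /p/ and /g/ form a stop–stop cluster, so [e] is inserted between them. /shuopgifebee/ → shuopegifebee.
Rule 3 (intervocalic spirantization): /p/ is a stop between vowels /o/ and /e/, so it spirantizes to the fricative [f]. /b/ is a stop between vowels /e/ and /e/, so it spirantizes to the fricative [v]. /shuopegifebee/ → shuofegifevee.
Rule 4 (final vowel raising): /e/ is a mid vowel in word-final position, so it raises to [i]. /shuofegifevee/ → shuofegifevei.

shuofegifevei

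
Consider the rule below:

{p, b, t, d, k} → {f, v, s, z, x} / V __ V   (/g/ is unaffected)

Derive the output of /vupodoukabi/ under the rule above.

/p/ is a stop between vowels /u/ and /o/, so it spirantizes to the fricative [f].
/d/ is a stop between vowels /o/ and /o/, so it spirantizes to the fricative [z].
/k/ is a stop between vowels /u/ and /a/, so it spirantizes to the fricative [x].
/b/ is a stop between vowels /a/ and /i/, so it spirantizes to the fricative [v].
Surface form: [vufozouxavi].

vufozouxavi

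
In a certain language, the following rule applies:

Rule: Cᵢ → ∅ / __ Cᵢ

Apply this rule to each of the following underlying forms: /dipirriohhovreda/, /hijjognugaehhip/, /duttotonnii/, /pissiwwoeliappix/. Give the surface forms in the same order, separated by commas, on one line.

dipiriohovreda, hijognugaehip, dutotonii, pisiwoeliapix

/dipirriohhovreda/: /rr/ is a geminate; the first /r/ deletes. /hh/ is a geminate; the first /h/ deletes. → [dipiriohovreda].
/hijjognugaehhip/: /jj/ is a geminate; the first /j/ deletes. /hh/ is a geminate; the first /h/ deletes. → [hijognugaehip].
/duttotonnii/: /tt/ is a geminate; the first /t/ deletes. /nn/ is a geminate; the first /n/ deletes. → [dutotonii].
/pissiwwoeliappix/: /ss/ is a geminate; the first /s/ deletes. /ww/ is a geminate; the first /w/ deletes. /pp/ is a geminate; the first /p/ deletes. → [pisiwoeliapix].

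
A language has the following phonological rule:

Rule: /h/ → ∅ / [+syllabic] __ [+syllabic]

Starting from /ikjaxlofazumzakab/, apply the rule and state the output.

ikjaxlofazumzakab

No segment of /ikjaxlofazumzakab/ meets the structural description of the rule, so the form surfaces unchanged.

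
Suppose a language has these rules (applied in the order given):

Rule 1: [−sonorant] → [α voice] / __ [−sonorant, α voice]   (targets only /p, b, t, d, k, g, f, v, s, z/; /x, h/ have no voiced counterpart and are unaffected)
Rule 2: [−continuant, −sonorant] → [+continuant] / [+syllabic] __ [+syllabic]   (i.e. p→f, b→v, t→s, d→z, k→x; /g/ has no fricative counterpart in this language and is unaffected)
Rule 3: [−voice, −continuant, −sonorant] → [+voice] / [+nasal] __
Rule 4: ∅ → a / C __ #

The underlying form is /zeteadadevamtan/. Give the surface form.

Rule 1 (regressive voicing assimilation): no segment meets the environment; /zeteadadevamtan/ is unchanged.
Rule 2 (intervocalic spirantization): /t/ is a stop between vowels /e/ and /e/, so it spirantizes to the fricative [s]. /d/ is a stop between vowels /a/ and /a/, so it spirantizes to the fricative [z]. /d/ is a stop between vowels /a/ and /e/, so it spirantizes to the fricative [z]. /zeteadadevamtan/ → zeseazazevamtan.
Rule 3 (post-nasal voicing): /t/ is a voiceless stop immediately after the nasal /m/, so it voices to [d]. /zeseazazevamtan/ → zeseazazevamdan.
Rule 4 (final a-epenthesis): the form ends in the consonant /n/, so [a] is inserted word-finally. /zeseazazevamdan/ → zeseazazevamdana.

zeseazazevamdana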